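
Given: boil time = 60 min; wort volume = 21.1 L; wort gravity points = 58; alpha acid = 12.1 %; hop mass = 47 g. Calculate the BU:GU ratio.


U = 1.65·0.000125^(GP/1000)·(1−e^(−0.04t))/4.15;  IBU = (α/100)·m·U·1000/V;  BU:GU = IBU/GP
U = 1.65·0.000125^(58/1000)·(1−e^(−0.04·60))/4.15 = 0.2147
IBU = (12.1/100)·47·0.2147·1000/21.1 = 57.8570
BU:GU = 57.8570/58

0.9975


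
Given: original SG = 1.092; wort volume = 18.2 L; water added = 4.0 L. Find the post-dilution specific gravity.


SG_new = 1 + (SG_old − 1)·V_old/(V_old + V_water)
pts = (1.092 − 1)·1000·18.2/(18.2 + 4.0) = 75.4234
SG_new = 1 + 75.4234/1000

1.0754


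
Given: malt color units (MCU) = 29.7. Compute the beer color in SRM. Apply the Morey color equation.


SRM = 1.4922 · MCU^0.6859
SRM = 1.4922 · 29.7^0.6859

15.2753 SRM


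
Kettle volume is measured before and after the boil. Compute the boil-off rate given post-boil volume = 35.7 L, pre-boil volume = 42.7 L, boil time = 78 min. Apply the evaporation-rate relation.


rate = (V_pre − V_post) / (t_min/60)
rate = (42.7 − 35.7) / (78/60)

5.3846 L/hr


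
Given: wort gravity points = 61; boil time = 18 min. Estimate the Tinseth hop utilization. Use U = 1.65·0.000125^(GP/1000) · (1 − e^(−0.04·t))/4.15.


bigness = 1.65·0.000125^(61/1000) = 0.9537
boil_factor = (1 − e^(−0.04·18))/4.15 = 0.1237
U = 0.9537 · 0.1237

0.1179


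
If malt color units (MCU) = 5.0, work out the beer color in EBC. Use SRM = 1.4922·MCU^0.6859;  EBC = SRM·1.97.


SRM = 1.4922·5.0^0.6859 = 4.5004
EBC = 4.5004·1.97

8.8658 EBC


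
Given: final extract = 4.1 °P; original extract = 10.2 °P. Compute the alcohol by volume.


SG = 259/(259 − P);  ABV = (OG − FG)·131.25
OG = 259/(259 − 10.2) = 1.0410
FG = 259/(259 − 4.1) = 1.0161
ABV = (1.0410 − 1.0161)·131.25

3.2697 % ABV


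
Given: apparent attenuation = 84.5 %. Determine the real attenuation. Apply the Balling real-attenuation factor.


RA = AA · 0.8192
RA = 84.5 · 0.8192

69.2224 %


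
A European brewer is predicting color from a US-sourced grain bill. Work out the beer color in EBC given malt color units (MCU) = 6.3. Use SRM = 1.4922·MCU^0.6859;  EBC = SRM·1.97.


SRM = 1.4922·6.3^0.6859 = 5.2734
EBC = 5.2734·1.97

10.3887 EBC


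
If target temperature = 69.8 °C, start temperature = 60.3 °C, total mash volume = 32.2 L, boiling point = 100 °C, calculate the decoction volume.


V_dec = V_total·(T_target − T_start)/(T_boil − T_start)
V_dec = 32.2·(69.8 − 60.3)/(100 − 60.3)

7.7053 L


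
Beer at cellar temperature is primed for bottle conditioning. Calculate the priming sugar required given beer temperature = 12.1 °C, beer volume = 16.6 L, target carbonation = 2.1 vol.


residual = 14.695·(0.01821 + 0.09011·e^(−0.04·T));  sugar = (target − residual)·4.0·V
residual = 14.695·(0.01821 + 0.09011·e^(−0.04·12.1)) = 1.0837
sugar = (2.1 − 1.0837)·4.0·16.6

67.4825 g


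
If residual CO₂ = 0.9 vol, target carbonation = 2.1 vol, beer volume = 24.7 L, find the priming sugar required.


sugar = (target − residual)·4.0·V
sugar = (2.1 − 0.9)·4.0·24.7

118.5600 g


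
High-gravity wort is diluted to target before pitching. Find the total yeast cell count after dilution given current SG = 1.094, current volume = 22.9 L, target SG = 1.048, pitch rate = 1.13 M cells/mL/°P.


V_w = V·((SG_c−1)/(SG_t−1)−1);  °P = 259 − 259/SG_t;  cells = rate·(V+V_w)·°P
V_w = 22.9·((1.094−1)/(1.048−1)−1) = 21.9458
V_final = 22.9 + 21.9458 = 44.8458
°P = 259 − 259/1.048 = 11.8626
cells = 1.13·44.8458·11.8626

601.1464 billion cells


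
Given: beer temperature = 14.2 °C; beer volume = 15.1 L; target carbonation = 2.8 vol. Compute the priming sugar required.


residual = 14.695·(0.01821 + 0.09011·e^(−0.04·T));  sugar = (target − residual)·4.0·V
residual = 14.695·(0.01821 + 0.09011·e^(−0.04·14.2)) = 1.0179
sugar = (2.8 − 1.0179)·4.0·15.1

107.6361 g


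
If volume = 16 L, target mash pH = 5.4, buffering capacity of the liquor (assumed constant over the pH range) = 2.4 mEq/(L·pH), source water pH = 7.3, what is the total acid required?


acid = buffering capacity · (pH_source − pH_target) · V
acid = 2.4 · (7.3 − 5.4) · 16

72.9600 mEq


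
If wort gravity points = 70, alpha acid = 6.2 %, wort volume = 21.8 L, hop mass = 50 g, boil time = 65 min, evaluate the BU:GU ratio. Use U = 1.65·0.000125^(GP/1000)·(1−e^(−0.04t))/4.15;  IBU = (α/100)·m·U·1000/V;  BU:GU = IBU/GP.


U = 1.65·0.000125^(70/1000)·(1−e^(−0.04·65))/4.15 = 0.1962
IBU = (6.2/100)·50·0.1962·1000/21.8 = 27.9002
BU:GU = 27.9002/70

0.3986


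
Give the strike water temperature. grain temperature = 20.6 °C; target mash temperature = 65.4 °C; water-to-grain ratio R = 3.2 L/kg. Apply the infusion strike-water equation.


T_strike = (0.41/R)·(T_mash − T_grain) + T_mash
T_strike = (0.41/3.2)·(65.4 − 20.6) + 65.4

71.1400 °C


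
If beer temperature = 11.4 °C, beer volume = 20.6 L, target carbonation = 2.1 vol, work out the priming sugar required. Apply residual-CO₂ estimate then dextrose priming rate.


residual = 14.695·(0.01821 + 0.09011·e^(−0.04·T));  sugar = (target − residual)·4.0·V
residual = 14.695·(0.01821 + 0.09011·e^(−0.04·11.4)) = 1.1069
sugar = (2.1 − 1.1069)·4.0·20.6

81.8338 g


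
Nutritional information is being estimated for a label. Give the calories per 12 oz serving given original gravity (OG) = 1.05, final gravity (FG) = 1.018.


ABW = (OG−FG)·131.25·0.79/FG;  °P = 259 − 259/SG (for OG→OE and FG→AE);  RE = 0.1808·OE + 0.8192·AE;  Cal = (6.9·ABW + 4·(RE−0.1))·FG·3.55
ABW = (1.05 − 1.018)·131.25·0.79/1.018 = 3.2593
OE = 259 − 259/1.05 = 12.3333 °P
AE = 259 − 259/1.018 = 4.5796 °P
RE = 0.1808·12.3333 + 0.8192·4.5796 = 5.9814 °P
Cal = (6.9·3.2593 + 4·(5.9814−0.1))·1.018·3.55

166.2943 kcal


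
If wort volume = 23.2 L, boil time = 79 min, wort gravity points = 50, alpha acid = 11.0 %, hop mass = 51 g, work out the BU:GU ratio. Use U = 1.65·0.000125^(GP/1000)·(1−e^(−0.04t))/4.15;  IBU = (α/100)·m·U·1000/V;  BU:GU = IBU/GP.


U = 1.65·0.000125^(50/1000)·(1−e^(−0.04·79))/4.15 = 0.2429
IBU = (11.0/100)·51·0.2429·1000/23.2 = 58.7393
BU:GU = 58.7393/50

1.1748


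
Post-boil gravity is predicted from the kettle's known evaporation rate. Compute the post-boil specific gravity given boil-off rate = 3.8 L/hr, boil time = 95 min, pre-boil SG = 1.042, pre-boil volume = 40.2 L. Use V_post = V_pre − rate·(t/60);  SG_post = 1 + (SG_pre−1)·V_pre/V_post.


V_post = 40.2 − 3.8·(95/60) = 34.1833
SG_post = 1 + (1.042 − 1)·40.2/34.1833

1.0494


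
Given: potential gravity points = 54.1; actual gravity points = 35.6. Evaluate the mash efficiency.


efficiency = actual / potential × 100
efficiency = 35.6 / 54.1 × 100

65.8041 %


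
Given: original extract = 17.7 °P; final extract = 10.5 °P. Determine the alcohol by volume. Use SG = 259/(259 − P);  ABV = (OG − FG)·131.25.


OG = 259/(259 − 17.7) = 1.0734
FG = 259/(259 − 10.5) = 1.0423
ABV = (1.0734 − 1.0423)·131.25

4.0818 % ABV


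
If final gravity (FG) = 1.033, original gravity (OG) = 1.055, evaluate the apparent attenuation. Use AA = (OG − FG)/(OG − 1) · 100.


AA = (1.055 − 1.033)/(1.055 − 1) · 100

40.0000 %


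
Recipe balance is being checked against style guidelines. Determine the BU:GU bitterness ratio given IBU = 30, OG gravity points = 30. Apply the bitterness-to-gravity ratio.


BU:GU = IBU / OG_points
BU:GU = 30 / 30

1.0000


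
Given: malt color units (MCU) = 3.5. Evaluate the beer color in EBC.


SRM = 1.4922·MCU^0.6859;  EBC = SRM·1.97
SRM = 1.4922·3.5^0.6859 = 3.5237
EBC = 3.5237·1.97

6.9418 EBC


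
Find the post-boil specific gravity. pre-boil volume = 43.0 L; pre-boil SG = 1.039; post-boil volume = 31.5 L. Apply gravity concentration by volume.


SG_post = 1 + (SG_pre − 1)·V_pre/V_post
pts_pre = (1.039 − 1)·1000 = 39.0000
pts_post = 39.0000·43.0/31.5 = 53.2381
SG_post = 1 + 53.2381/1000

1.0532


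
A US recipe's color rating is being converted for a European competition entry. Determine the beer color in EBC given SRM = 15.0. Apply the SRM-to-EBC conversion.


EBC = SRM · 1.97
EBC = 15.0 · 1.97

29.5500 EBC


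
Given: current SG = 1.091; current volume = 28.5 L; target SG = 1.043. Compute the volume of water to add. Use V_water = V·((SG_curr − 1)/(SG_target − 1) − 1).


V_water = 28.5·((1.091 − 1)/(1.043 − 1) − 1)

31.8140 L


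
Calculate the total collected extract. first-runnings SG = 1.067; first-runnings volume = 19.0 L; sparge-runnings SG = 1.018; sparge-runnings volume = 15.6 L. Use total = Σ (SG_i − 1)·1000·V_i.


first = (1.067 − 1)·1000·19.0 = 1273.0000
sparge = (1.018 − 1)·1000·15.6 = 280.8000
total = 1273.0000 + 280.8000

1553.8000 gravity·L


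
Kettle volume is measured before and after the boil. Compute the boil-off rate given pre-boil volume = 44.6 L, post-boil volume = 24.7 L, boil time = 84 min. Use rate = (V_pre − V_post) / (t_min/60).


rate = (44.6 − 24.7) / (84/60)

14.2143 L/hr


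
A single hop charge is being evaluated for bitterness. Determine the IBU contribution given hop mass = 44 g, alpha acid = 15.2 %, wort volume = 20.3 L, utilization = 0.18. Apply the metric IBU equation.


IBU = (α/100)·mass·U·1000 / V
IBU = (15.2/100)·44·0.18·1000 / 20.3

59.3025 IBU


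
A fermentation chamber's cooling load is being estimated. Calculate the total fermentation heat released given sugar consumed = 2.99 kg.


Q = m_sugar · 590 kJ/kg
Q = 2.99 · 590

1764.1000 kJ


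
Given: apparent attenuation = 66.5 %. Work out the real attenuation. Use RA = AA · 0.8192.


RA = 66.5 · 0.8192

54.4768 %


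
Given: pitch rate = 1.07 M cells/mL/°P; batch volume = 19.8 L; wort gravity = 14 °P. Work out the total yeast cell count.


cells (billions) = rate · V_L · °P
cells = 1.07 · 19.8 · 14

296.6040 billion cells


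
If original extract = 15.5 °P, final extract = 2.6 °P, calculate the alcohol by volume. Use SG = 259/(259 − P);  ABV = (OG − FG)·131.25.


OG = 259/(259 − 15.5) = 1.0637
FG = 259/(259 − 2.6) = 1.0101
ABV = (1.0637 − 1.0101)·131.25

7.0238 % ABV


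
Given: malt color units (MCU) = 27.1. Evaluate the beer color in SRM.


SRM = 1.4922 · MCU^0.6859
SRM = 1.4922 · 27.1^0.6859

14.3450 SRM


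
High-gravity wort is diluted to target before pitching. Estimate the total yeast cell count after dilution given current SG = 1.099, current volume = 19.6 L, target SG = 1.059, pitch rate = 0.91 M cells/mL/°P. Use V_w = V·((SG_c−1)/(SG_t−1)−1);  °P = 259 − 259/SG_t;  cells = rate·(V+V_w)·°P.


V_w = 19.6·((1.099−1)/(1.059−1)−1) = 13.2881
V_final = 19.6 + 13.2881 = 32.8881
°P = 259 − 259/1.059 = 14.4297
cells = 0.91·32.8881·14.4297

431.8535 billion cells


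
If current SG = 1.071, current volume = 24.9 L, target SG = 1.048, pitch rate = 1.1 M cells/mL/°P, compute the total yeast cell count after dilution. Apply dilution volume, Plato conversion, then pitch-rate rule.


V_w = V·((SG_c−1)/(SG_t−1)−1);  °P = 259 − 259/SG_t;  cells = rate·(V+V_w)·°P
V_w = 24.9·((1.071−1)/(1.048−1)−1) = 11.9312
V_final = 24.9 + 11.9312 = 36.8312
°P = 259 − 259/1.048 = 11.8626
cells = 1.1·36.8312·11.8626

480.6056 billion cells


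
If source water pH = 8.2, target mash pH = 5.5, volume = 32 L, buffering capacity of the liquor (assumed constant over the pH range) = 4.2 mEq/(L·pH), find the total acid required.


acid = buffering capacity · (pH_source − pH_target) · V
acid = 4.2 · (8.2 − 5.5) · 32

362.8800 mEq


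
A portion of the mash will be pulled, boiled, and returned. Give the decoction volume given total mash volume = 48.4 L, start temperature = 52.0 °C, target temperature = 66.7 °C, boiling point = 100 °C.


V_dec = V_total·(T_target − T_start)/(T_boil − T_start)
V_dec = 48.4·(66.7 − 52.0)/(100 − 52.0)

14.8225 L


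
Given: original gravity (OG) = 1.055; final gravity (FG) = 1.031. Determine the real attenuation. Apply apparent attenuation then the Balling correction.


AA = (OG−FG)/(OG−1)·100;  RA = AA·0.8192
AA = (1.055 − 1.031)/(1.055 − 1)·100 = 43.6364
RA = 43.6364·0.8192

35.7469 %


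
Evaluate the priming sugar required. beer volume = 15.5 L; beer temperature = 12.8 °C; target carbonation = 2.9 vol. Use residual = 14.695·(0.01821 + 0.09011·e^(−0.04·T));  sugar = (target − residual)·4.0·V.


residual = 14.695·(0.01821 + 0.09011·e^(−0.04·12.8)) = 1.0612
sugar = (2.9 − 1.0612)·4.0·15.5

114.0079 g


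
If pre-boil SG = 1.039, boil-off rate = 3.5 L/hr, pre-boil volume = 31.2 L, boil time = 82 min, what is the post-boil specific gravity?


V_post = V_pre − rate·(t/60);  SG_post = 1 + (SG_pre−1)·V_pre/V_post
V_post = 31.2 − 3.5·(82/60) = 26.4167
SG_post = 1 + (1.039 − 1)·31.2/26.4167

1.0461


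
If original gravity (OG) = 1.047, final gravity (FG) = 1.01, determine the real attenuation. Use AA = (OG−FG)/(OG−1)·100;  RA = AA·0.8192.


AA = (1.047 − 1.01)/(1.047 − 1)·100 = 78.7234
RA = 78.7234·0.8192

64.4902 %


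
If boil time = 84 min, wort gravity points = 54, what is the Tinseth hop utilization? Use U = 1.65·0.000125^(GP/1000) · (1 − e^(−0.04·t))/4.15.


bigness = 1.65·0.000125^(54/1000) = 1.0156
boil_factor = (1 − e^(−0.04·84))/4.15 = 0.2326
U = 1.0156 · 0.2326

0.2362


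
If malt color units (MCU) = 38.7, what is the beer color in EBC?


SRM = 1.4922·MCU^0.6859;  EBC = SRM·1.97
SRM = 1.4922·38.7^0.6859 = 18.3163
EBC = 18.3163·1.97

36.0831 EBC


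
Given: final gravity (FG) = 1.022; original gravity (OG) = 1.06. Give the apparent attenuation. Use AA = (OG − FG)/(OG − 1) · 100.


AA = (1.06 − 1.022)/(1.06 − 1) · 100

63.3333 %


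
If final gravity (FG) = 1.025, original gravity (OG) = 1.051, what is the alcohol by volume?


ABV = (OG − FG) · 131.25
ABV = (1.051 − 1.025) · 131.25

3.4125 % ABV


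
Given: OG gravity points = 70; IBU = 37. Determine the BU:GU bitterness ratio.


BU:GU = IBU / OG_points
BU:GU = 37 / 70

0.5286


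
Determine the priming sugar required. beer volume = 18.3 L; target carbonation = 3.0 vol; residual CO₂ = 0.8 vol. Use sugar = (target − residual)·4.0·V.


sugar = (3.0 − 0.8)·4.0·18.3

161.0400 g


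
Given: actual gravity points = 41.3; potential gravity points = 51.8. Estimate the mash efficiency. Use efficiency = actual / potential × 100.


efficiency = 41.3 / 51.8 × 100

79.7297 %


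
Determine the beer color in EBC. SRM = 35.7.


EBC = SRM · 1.97
EBC = 35.7 · 1.97

70.3290 EBC


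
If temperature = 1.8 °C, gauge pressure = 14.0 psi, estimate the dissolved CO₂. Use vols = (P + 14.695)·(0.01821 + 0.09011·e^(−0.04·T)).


vols = (14.0 + 14.695)·(0.01821 + 0.09011·e^(−0.04·1.8))

2.9286 volumes


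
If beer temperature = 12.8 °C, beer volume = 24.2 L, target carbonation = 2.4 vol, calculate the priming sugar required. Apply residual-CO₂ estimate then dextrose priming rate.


residual = 14.695·(0.01821 + 0.09011·e^(−0.04·T));  sugar = (target − residual)·4.0·V
residual = 14.695·(0.01821 + 0.09011·e^(−0.04·12.8)) = 1.0612
sugar = (2.4 − 1.0612)·4.0·24.2

129.5994 g


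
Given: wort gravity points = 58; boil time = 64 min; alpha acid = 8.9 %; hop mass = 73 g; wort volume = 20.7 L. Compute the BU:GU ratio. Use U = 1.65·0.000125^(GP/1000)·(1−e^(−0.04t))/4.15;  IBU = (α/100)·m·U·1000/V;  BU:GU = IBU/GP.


U = 1.65·0.000125^(58/1000)·(1−e^(−0.04·64))/4.15 = 0.2178
IBU = (8.9/100)·73·0.2178·1000/20.7 = 68.3687
BU:GU = 68.3687/58

1.1788


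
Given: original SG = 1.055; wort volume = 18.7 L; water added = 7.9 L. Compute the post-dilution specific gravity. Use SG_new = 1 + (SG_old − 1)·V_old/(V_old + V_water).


pts = (1.055 − 1)·1000·18.7/(18.7 + 7.9) = 38.6654
SG_new = 1 + 38.6654/1000

1.0387


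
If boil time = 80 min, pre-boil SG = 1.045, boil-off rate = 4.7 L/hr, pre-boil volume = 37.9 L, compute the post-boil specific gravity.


V_post = V_pre − rate·(t/60);  SG_post = 1 + (SG_pre−1)·V_pre/V_post
V_post = 37.9 − 4.7·(80/60) = 31.6333
SG_post = 1 + (1.045 − 1)·37.9/31.6333

1.0539


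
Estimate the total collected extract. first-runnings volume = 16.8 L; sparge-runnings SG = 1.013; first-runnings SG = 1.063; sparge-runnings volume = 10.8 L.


total = Σ (SG_i − 1)·1000·V_i
first = (1.063 − 1)·1000·16.8 = 1058.4000
sparge = (1.013 − 1)·1000·10.8 = 140.4000
total = 1058.4000 + 140.4000

1198.8000 gravity·L


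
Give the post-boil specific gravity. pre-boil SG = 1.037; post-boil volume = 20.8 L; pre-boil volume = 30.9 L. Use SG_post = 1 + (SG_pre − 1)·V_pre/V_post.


pts_pre = (1.037 − 1)·1000 = 37.0000
pts_post = 37.0000·30.9/20.8 = 54.9663
SG_post = 1 + 54.9663/1000

1.0550


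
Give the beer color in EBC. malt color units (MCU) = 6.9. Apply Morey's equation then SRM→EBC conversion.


SRM = 1.4922·MCU^0.6859;  EBC = SRM·1.97
SRM = 1.4922·6.9^0.6859 = 5.6130
EBC = 5.6130·1.97

11.0576 EBC


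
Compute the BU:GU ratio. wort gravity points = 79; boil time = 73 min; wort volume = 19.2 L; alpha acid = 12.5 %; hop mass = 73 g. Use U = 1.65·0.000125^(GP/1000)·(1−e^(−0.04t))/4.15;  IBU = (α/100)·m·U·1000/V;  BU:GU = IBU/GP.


U = 1.65·0.000125^(79/1000)·(1−e^(−0.04·73))/4.15 = 0.1849
IBU = (12.5/100)·73·0.1849·1000/19.2 = 87.8911
BU:GU = 87.8911/79

1.1125


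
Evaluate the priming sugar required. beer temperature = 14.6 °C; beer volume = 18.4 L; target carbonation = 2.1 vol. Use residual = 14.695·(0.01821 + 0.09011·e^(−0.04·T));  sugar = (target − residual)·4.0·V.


residual = 14.695·(0.01821 + 0.09011·e^(−0.04·14.6)) = 1.0060
sugar = (2.1 − 1.0060)·4.0·18.4

80.5158 g


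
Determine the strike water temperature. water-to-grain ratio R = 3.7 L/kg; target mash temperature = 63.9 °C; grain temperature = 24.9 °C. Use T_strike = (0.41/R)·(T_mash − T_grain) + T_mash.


T_strike = (0.41/3.7)·(63.9 − 24.9) + 63.9

68.2216 °C


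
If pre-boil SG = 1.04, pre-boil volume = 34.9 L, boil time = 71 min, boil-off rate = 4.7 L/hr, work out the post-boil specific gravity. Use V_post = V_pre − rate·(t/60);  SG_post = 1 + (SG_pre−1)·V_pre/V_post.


V_post = 34.9 − 4.7·(71/60) = 29.3383
SG_post = 1 + (1.04 − 1)·34.9/29.3383

1.0476


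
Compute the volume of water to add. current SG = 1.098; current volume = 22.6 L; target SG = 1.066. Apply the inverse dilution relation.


V_water = V·((SG_curr − 1)/(SG_target − 1) − 1)
V_water = 22.6·((1.098 − 1)/(1.066 − 1) − 1)

10.9576 L


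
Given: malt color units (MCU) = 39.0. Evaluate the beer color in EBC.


SRM = 1.4922·MCU^0.6859;  EBC = SRM·1.97
SRM = 1.4922·39.0^0.6859 = 18.4136
EBC = 18.4136·1.97

36.2748 EBC


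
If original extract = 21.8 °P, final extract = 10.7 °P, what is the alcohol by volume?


SG = 259/(259 − P);  ABV = (OG − FG)·131.25
OG = 259/(259 − 21.8) = 1.0919
FG = 259/(259 − 10.7) = 1.0431
ABV = (1.0919 − 1.0431)·131.25

6.4066 % ABV


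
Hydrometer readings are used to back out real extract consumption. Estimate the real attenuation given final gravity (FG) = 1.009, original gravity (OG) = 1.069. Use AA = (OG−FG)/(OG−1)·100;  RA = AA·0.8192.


AA = (1.069 − 1.009)/(1.069 − 1)·100 = 86.9565
RA = 86.9565·0.8192

71.2348 %


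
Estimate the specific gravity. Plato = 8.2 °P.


SG = 259/(259 − P)
SG = 259/(259 − 8.2)

1.0327


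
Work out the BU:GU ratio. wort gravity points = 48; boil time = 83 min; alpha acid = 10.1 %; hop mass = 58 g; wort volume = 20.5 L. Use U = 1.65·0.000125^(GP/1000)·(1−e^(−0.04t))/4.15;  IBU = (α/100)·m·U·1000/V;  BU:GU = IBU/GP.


U = 1.65·0.000125^(48/1000)·(1−e^(−0.04·83))/4.15 = 0.2489
IBU = (10.1/100)·58·0.2489·1000/20.5 = 71.1363
BU:GU = 71.1363/48

1.4820


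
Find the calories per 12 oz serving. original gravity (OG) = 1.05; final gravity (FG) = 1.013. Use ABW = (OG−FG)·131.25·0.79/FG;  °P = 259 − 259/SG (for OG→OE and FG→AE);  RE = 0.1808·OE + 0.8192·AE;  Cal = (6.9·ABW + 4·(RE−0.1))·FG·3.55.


ABW = (1.05 − 1.013)·131.25·0.79/1.013 = 3.7872
OE = 259 − 259/1.05 = 12.3333 °P
AE = 259 − 259/1.013 = 3.3238 °P
RE = 0.1808·12.3333 + 0.8192·3.3238 = 4.9527 °P
Cal = (6.9·3.7872 + 4·(4.9527−0.1))·1.013·3.55

163.7779 kcal


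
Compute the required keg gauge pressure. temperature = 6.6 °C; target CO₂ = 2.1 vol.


psi = vols/(0.01821 + 0.09011·e^(−0.04·T)) − 14.695
psi = 2.1/(0.01821 + 0.09011·e^(−0.04·6.6)) − 14.695

9.3291 psi


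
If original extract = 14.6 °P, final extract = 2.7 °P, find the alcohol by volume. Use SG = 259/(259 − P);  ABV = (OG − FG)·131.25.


OG = 259/(259 − 14.6) = 1.0597
FG = 259/(259 − 2.7) = 1.0105
ABV = (1.0597 − 1.0105)·131.25

6.4580 % ABV


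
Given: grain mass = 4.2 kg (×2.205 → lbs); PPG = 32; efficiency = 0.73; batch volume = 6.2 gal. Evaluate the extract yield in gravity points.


points = lbs × PPG × eff / vol
lbs = 4.2 × 2.205 = 9.2610
points = 9.2610 × 32 × 0.73 / 6.2

34.8931 points


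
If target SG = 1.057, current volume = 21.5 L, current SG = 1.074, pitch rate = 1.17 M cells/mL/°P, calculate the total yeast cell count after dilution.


V_w = V·((SG_c−1)/(SG_t−1)−1);  °P = 259 − 259/SG_t;  cells = rate·(V+V_w)·°P
V_w = 21.5·((1.074−1)/(1.057−1)−1) = 6.4123
V_final = 21.5 + 6.4123 = 27.9123
°P = 259 − 259/1.057 = 13.9669
cells = 1.17·27.9123·13.9669

456.1218 billion cells


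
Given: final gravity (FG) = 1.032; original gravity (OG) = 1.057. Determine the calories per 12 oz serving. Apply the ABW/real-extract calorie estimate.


ABW = (OG−FG)·131.25·0.79/FG;  °P = 259 − 259/SG (for OG→OE and FG→AE);  RE = 0.1808·OE + 0.8192·AE;  Cal = (6.9·ABW + 4·(RE−0.1))·FG·3.55
ABW = (1.057 − 1.032)·131.25·0.79/1.032 = 2.5118
OE = 259 − 259/1.057 = 13.9669 °P
AE = 259 − 259/1.032 = 8.0310 °P
RE = 0.1808·13.9669 + 0.8192·8.0310 = 9.1042 °P
Cal = (6.9·2.5118 + 4·(9.1042−0.1))·1.032·3.55

195.4470 kcal


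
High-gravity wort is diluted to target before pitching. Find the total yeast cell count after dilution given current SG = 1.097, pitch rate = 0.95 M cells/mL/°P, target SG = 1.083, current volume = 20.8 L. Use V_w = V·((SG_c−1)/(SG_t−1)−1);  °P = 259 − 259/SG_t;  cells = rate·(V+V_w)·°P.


V_w = 20.8·((1.097−1)/(1.083−1)−1) = 3.5084
V_final = 20.8 + 3.5084 = 24.3084
°P = 259 − 259/1.083 = 19.8495
cells = 0.95·24.3084·19.8495

458.3846 billion cells


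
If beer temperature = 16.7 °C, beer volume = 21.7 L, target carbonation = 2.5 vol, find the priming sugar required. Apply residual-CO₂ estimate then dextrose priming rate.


residual = 14.695·(0.01821 + 0.09011·e^(−0.04·T));  sugar = (target − residual)·4.0·V
residual = 14.695·(0.01821 + 0.09011·e^(−0.04·16.7)) = 0.9465
sugar = (2.5 − 0.9465)·4.0·21.7

134.8403 g


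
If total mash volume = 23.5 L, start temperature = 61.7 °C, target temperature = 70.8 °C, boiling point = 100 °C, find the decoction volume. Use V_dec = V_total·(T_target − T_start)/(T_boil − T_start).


V_dec = 23.5·(70.8 − 61.7)/(100 − 61.7)

5.5836 L


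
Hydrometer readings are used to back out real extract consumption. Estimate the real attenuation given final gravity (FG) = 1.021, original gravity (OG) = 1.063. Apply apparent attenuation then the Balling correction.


AA = (OG−FG)/(OG−1)·100;  RA = AA·0.8192
AA = (1.063 − 1.021)/(1.063 − 1)·100 = 66.6667
RA = 66.6667·0.8192

54.6133 %


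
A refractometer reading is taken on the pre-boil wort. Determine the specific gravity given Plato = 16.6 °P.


SG = 259/(259 − P)
SG = 259/(259 − 16.6)

1.0685


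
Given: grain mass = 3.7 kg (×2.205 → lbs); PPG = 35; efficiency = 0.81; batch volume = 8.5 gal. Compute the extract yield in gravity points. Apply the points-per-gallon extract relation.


points = lbs × PPG × eff / vol
lbs = 3.7 × 2.205 = 8.1585
points = 8.1585 × 35 × 0.81 / 8.5

27.2110 points


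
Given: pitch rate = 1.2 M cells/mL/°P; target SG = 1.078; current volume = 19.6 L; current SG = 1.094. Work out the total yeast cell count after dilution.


V_w = V·((SG_c−1)/(SG_t−1)−1);  °P = 259 − 259/SG_t;  cells = rate·(V+V_w)·°P
V_w = 19.6·((1.094−1)/(1.078−1)−1) = 4.0205
V_final = 19.6 + 4.0205 = 23.6205
°P = 259 − 259/1.078 = 18.7403
cells = 1.2·23.6205·18.7403

531.1855 billion cells


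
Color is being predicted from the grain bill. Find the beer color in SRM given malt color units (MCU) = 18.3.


SRM = 1.4922 · MCU^0.6859
SRM = 1.4922 · 18.3^0.6859

10.9583 SRM


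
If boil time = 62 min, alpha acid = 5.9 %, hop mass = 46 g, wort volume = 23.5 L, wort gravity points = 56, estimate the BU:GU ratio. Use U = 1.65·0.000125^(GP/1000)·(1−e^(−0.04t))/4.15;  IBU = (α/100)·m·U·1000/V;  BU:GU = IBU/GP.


U = 1.65·0.000125^(56/1000)·(1−e^(−0.04·62))/4.15 = 0.2202
IBU = (5.9/100)·46·0.2202·1000/23.5 = 25.4344
BU:GU = 25.4344/56

0.4542


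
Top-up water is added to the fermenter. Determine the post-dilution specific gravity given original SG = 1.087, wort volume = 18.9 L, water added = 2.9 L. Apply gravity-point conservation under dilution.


SG_new = 1 + (SG_old − 1)·V_old/(V_old + V_water)
pts = (1.087 − 1)·1000·18.9/(18.9 + 2.9) = 75.4266
SG_new = 1 + 75.4266/1000

1.0754


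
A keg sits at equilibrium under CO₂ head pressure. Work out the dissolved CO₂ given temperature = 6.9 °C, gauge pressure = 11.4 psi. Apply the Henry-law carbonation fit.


vols = (P + 14.695)·(0.01821 + 0.09011·e^(−0.04·T))
vols = (11.4 + 14.695)·(0.01821 + 0.09011·e^(−0.04·6.9))

2.2595 volumes


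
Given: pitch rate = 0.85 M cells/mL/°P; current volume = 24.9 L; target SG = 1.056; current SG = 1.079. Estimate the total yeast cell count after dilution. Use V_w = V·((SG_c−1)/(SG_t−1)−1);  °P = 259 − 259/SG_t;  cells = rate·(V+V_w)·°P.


V_w = 24.9·((1.079−1)/(1.056−1)−1) = 10.2268
V_final = 24.9 + 10.2268 = 35.1268
°P = 259 − 259/1.056 = 13.7348
cells = 0.85·35.1268·13.7348

410.0919 billion cells


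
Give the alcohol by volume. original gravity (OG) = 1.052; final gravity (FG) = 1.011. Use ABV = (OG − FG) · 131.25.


ABV = (1.052 − 1.011) · 131.25

5.3813 % ABV


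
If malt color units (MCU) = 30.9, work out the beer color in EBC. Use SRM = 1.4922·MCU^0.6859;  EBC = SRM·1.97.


SRM = 1.4922·30.9^0.6859 = 15.6960
EBC = 15.6960·1.97

30.9212 EBC


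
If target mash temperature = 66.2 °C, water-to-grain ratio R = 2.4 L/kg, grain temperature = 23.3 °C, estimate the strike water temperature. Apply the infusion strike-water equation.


T_strike = (0.41/R)·(T_mash − T_grain) + T_mash
T_strike = (0.41/2.4)·(66.2 − 23.3) + 66.2

73.5288 °C


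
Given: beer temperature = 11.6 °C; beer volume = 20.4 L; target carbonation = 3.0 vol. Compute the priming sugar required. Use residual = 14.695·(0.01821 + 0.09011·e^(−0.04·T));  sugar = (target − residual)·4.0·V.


residual = 14.695·(0.01821 + 0.09011·e^(−0.04·11.6)) = 1.1002
sugar = (3.0 − 1.1002)·4.0·20.4

155.0250 g


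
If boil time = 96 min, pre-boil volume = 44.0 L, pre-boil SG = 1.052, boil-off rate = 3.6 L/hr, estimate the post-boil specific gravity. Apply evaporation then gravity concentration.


V_post = V_pre − rate·(t/60);  SG_post = 1 + (SG_pre−1)·V_pre/V_post
V_post = 44.0 − 3.6·(96/60) = 38.2400
SG_post = 1 + (1.052 − 1)·44.0/38.2400

1.0598


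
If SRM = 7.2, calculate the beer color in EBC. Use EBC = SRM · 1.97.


EBC = 7.2 · 1.97

14.1840 EBC


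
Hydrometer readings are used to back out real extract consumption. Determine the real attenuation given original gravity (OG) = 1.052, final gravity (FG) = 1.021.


AA = (OG−FG)/(OG−1)·100;  RA = AA·0.8192
AA = (1.052 − 1.021)/(1.052 − 1)·100 = 59.6154
RA = 59.6154·0.8192

48.8369 %


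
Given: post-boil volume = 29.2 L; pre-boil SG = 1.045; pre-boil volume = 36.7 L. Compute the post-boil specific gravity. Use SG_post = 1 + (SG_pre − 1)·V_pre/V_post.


pts_pre = (1.045 − 1)·1000 = 45.0000
pts_post = 45.0000·36.7/29.2 = 56.5582
SG_post = 1 + 56.5582/1000

1.0566


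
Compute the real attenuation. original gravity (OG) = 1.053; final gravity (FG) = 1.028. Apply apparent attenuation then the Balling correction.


AA = (OG−FG)/(OG−1)·100;  RA = AA·0.8192
AA = (1.053 − 1.028)/(1.053 − 1)·100 = 47.1698
RA = 47.1698·0.8192

38.6415 %


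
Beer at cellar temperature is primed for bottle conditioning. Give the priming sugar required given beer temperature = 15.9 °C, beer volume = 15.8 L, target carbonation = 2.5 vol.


residual = 14.695·(0.01821 + 0.09011·e^(−0.04·T));  sugar = (target − residual)·4.0·V
residual = 14.695·(0.01821 + 0.09011·e^(−0.04·15.9)) = 0.9686
sugar = (2.5 − 0.9686)·4.0·15.8

96.7834 g


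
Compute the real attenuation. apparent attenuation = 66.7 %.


RA = AA · 0.8192
RA = 66.7 · 0.8192

54.6406 %


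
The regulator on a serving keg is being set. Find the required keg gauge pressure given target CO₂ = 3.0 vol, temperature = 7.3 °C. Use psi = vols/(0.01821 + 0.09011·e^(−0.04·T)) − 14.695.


psi = 3.0/(0.01821 + 0.09011·e^(−0.04·7.3)) − 14.695

20.3922 psi


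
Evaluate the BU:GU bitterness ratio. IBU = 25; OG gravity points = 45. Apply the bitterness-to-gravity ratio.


BU:GU = IBU / OG_points
BU:GU = 25 / 45

0.5556


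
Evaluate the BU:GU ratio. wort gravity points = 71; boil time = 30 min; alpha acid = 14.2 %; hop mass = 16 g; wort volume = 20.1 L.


U = 1.65·0.000125^(GP/1000)·(1−e^(−0.04t))/4.15;  IBU = (α/100)·m·U·1000/V;  BU:GU = IBU/GP
U = 1.65·0.000125^(71/1000)·(1−e^(−0.04·30))/4.15 = 0.1468
IBU = (14.2/100)·16·0.1468·1000/20.1 = 16.5915
BU:GU = 16.5915/71

0.2337


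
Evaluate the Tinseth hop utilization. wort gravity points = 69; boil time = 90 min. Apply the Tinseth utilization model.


U = 1.65·0.000125^(GP/1000) · (1 − e^(−0.04·t))/4.15
bigness = 1.65·0.000125^(69/1000) = 0.8875
boil_factor = (1 − e^(−0.04·90))/4.15 = 0.2344
U = 0.8875 · 0.2344

0.2080


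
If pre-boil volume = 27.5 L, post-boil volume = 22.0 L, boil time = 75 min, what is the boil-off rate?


rate = (V_pre − V_post) / (t_min/60)
rate = (27.5 − 22.0) / (75/60)

4.4000 L/hr


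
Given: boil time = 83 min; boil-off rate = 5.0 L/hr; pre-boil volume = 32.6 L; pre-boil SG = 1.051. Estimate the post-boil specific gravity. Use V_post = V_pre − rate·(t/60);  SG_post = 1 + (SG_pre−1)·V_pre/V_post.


V_post = 32.6 − 5.0·(83/60) = 25.6833
SG_post = 1 + (1.051 − 1)·32.6/25.6833

1.0647


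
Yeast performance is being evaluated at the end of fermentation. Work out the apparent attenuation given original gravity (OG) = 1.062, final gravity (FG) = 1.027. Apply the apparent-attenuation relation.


AA = (OG − FG)/(OG − 1) · 100
AA = (1.062 − 1.027)/(1.062 − 1) · 100

56.4516 %


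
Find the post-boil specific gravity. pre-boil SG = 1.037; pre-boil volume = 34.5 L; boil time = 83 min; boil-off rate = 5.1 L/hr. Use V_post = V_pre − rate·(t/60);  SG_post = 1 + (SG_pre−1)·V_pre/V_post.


V_post = 34.5 − 5.1·(83/60) = 27.4450
SG_post = 1 + (1.037 − 1)·34.5/27.4450

1.0465


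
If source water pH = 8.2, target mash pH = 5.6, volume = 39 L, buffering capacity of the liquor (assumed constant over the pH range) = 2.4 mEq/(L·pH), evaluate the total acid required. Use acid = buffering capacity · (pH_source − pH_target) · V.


acid = 2.4 · (8.2 − 5.6) · 39

243.3600 mEq


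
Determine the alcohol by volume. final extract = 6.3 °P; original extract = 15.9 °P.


SG = 259/(259 − P);  ABV = (OG − FG)·131.25
OG = 259/(259 − 15.9) = 1.0654
FG = 259/(259 − 6.3) = 1.0249
ABV = (1.0654 − 1.0249)·131.25

5.3123 % ABV


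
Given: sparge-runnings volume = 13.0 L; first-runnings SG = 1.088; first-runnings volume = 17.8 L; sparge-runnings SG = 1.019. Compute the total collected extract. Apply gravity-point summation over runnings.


total = Σ (SG_i − 1)·1000·V_i
first = (1.088 − 1)·1000·17.8 = 1566.4000
sparge = (1.019 − 1)·1000·13.0 = 247.0000
total = 1566.4000 + 247.0000

1813.4000 gravity·L


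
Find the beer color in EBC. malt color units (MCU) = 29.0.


SRM = 1.4922·MCU^0.6859;  EBC = SRM·1.97
SRM = 1.4922·29.0^0.6859 = 15.0275
EBC = 15.0275·1.97

29.6041 EBC


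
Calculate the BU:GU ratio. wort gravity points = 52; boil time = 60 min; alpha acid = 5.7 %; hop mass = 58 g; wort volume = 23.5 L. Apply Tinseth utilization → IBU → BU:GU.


U = 1.65·0.000125^(GP/1000)·(1−e^(−0.04t))/4.15;  IBU = (α/100)·m·U·1000/V;  BU:GU = IBU/GP
U = 1.65·0.000125^(52/1000)·(1−e^(−0.04·60))/4.15 = 0.2266
IBU = (5.7/100)·58·0.2266·1000/23.5 = 31.8720
BU:GU = 31.8720/52

0.6129


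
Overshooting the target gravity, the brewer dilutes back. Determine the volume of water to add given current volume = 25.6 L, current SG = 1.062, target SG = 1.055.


V_water = V·((SG_curr − 1)/(SG_target − 1) − 1)
V_water = 25.6·((1.062 − 1)/(1.055 − 1) − 1)

3.2582 L


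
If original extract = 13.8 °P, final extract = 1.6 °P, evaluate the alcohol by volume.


SG = 259/(259 − P);  ABV = (OG − FG)·131.25
OG = 259/(259 − 13.8) = 1.0563
FG = 259/(259 − 1.6) = 1.0062
ABV = (1.0563 − 1.0062)·131.25

6.5710 % ABV


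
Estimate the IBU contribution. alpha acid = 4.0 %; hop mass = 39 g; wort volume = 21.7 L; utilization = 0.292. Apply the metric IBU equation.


IBU = (α/100)·mass·U·1000 / V
IBU = (4.0/100)·39·0.292·1000 / 21.7

20.9917 IBU


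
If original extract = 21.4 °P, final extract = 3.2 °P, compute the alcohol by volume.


SG = 259/(259 − P);  ABV = (OG − FG)·131.25
OG = 259/(259 − 21.4) = 1.0901
FG = 259/(259 − 3.2) = 1.0125
ABV = (1.0901 − 1.0125)·131.25

10.1794 % ABV


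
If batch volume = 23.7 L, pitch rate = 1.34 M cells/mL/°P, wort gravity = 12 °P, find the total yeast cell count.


cells (billions) = rate · V_L · °P
cells = 1.34 · 23.7 · 12

381.0960 billion cells


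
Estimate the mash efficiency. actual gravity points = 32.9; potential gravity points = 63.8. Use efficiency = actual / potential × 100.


efficiency = 32.9 / 63.8 × 100

51.5674 %


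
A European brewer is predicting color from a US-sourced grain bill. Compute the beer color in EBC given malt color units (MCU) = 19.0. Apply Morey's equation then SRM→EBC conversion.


SRM = 1.4922·MCU^0.6859;  EBC = SRM·1.97
SRM = 1.4922·19.0^0.6859 = 11.2441
EBC = 11.2441·1.97

22.1508 EBC


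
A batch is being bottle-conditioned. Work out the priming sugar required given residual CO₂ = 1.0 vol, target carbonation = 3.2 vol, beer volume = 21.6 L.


sugar = (target − residual)·4.0·V
sugar = (3.2 − 1.0)·4.0·21.6

190.0800 g


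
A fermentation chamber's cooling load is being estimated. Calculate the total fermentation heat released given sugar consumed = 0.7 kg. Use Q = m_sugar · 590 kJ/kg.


Q = 0.7 · 590

413.0000 kJ


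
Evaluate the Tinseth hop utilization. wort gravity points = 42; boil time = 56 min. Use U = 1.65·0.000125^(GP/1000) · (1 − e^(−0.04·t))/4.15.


bigness = 1.65·0.000125^(42/1000) = 1.1312
boil_factor = (1 − e^(−0.04·56))/4.15 = 0.2153
U = 1.1312 · 0.2153

0.2436


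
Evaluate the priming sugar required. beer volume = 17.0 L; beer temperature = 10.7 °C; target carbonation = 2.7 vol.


residual = 14.695·(0.01821 + 0.09011·e^(−0.04·T));  sugar = (target − residual)·4.0·V
residual = 14.695·(0.01821 + 0.09011·e^(−0.04·10.7)) = 1.1307
sugar = (2.7 − 1.1307)·4.0·17.0

106.7122 g


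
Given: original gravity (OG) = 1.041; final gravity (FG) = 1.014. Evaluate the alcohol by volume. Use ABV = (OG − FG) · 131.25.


ABV = (1.041 − 1.014) · 131.25

3.5437 % ABV


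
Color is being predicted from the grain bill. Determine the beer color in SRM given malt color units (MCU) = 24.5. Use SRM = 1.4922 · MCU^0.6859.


SRM = 1.4922 · 24.5^0.6859

13.3862 SRM


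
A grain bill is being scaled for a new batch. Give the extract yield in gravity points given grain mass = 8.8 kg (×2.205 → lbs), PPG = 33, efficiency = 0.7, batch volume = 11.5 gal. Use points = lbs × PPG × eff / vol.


lbs = 8.8 × 2.205 = 19.4040
points = 19.4040 × 33 × 0.7 / 11.5

38.9767 points


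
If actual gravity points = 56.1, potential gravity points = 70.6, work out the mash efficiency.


efficiency = actual / potential × 100
efficiency = 56.1 / 70.6 × 100

79.4618 %


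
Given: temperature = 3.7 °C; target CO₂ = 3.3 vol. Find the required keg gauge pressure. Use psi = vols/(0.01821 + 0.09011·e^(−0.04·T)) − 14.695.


psi = 3.3/(0.01821 + 0.09011·e^(−0.04·3.7)) − 14.695

19.7074 psi


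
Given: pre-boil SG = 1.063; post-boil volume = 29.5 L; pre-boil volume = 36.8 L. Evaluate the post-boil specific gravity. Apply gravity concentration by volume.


SG_post = 1 + (SG_pre − 1)·V_pre/V_post
pts_pre = (1.063 − 1)·1000 = 63.0000
pts_post = 63.0000·36.8/29.5 = 78.5898
SG_post = 1 + 78.5898/1000

1.0786


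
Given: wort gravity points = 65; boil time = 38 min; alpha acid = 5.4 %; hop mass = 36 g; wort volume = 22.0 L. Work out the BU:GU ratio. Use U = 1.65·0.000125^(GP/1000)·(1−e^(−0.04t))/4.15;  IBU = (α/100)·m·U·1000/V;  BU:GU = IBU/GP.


U = 1.65·0.000125^(65/1000)·(1−e^(−0.04·38))/4.15 = 0.1732
IBU = (5.4/100)·36·0.1732·1000/22.0 = 15.3045
BU:GU = 15.3045/65

0.2355


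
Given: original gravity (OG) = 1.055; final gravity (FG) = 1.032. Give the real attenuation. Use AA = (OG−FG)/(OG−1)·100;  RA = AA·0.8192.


AA = (1.055 − 1.032)/(1.055 − 1)·100 = 41.8182
RA = 41.8182·0.8192

34.2575 %


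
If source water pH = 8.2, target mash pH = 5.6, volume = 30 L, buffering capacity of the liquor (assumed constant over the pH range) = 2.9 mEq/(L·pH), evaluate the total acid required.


acid = buffering capacity · (pH_source − pH_target) · V
acid = 2.9 · (8.2 − 5.6) · 30

226.2000 mEq


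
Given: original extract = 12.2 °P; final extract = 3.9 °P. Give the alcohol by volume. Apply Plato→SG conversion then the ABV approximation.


SG = 259/(259 − P);  ABV = (OG − FG)·131.25
OG = 259/(259 − 12.2) = 1.0494
FG = 259/(259 − 3.9) = 1.0153
ABV = (1.0494 − 1.0153)·131.25

4.4815 % ABV


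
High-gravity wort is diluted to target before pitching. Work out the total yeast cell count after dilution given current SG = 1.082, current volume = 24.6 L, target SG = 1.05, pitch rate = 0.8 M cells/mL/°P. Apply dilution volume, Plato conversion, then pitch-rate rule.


V_w = V·((SG_c−1)/(SG_t−1)−1);  °P = 259 − 259/SG_t;  cells = rate·(V+V_w)·°P
V_w = 24.6·((1.082−1)/(1.05−1)−1) = 15.7440
V_final = 24.6 + 15.7440 = 40.3440
°P = 259 − 259/1.05 = 12.3333
cells = 0.8·40.3440·12.3333

398.0608 billion cells


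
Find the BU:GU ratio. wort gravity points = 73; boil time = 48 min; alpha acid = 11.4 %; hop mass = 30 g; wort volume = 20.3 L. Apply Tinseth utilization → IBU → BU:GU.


U = 1.65·0.000125^(GP/1000)·(1−e^(−0.04t))/4.15;  IBU = (α/100)·m·U·1000/V;  BU:GU = IBU/GP
U = 1.65·0.000125^(73/1000)·(1−e^(−0.04·48))/4.15 = 0.1761
IBU = (11.4/100)·30·0.1761·1000/20.3 = 29.6612
BU:GU = 29.6612/73

0.4063
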